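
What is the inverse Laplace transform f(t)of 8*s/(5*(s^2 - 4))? 8*cosh(2*t)/5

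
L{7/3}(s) 7/(3*s)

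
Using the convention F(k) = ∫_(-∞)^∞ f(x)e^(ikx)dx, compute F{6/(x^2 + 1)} 6*pi*exp(-Abs(k))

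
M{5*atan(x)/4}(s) -5*pi*sec(pi*s/2)/(8*s)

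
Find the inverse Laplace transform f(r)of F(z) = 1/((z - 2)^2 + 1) exp(2*r)*sin(r)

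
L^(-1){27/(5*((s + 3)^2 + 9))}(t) 9*exp(-3*t)*sin(3*t)/5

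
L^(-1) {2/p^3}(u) u^2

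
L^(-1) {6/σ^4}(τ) τ^3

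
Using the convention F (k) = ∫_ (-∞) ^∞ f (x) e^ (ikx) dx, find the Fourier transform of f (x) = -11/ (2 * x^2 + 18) -11 * pi * exp (-3 * Abs (k) ) /6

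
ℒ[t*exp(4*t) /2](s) 1/(2*(s - 4) ^2) 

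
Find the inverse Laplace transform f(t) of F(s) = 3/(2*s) 3/2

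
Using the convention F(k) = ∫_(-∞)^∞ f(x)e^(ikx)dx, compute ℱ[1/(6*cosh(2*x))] pi/(12*cosh(pi*k/4))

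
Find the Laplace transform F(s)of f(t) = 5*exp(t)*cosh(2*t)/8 5*(s - 1)/(8*((s - 1)^2 - 4))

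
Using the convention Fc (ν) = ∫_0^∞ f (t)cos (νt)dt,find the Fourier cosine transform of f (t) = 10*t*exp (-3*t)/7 10*(9 - ν^2)/ (7*(ν^2 + 9)^2)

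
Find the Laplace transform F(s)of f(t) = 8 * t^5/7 960/(7 * s^6)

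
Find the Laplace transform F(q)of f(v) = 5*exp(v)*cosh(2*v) 5*(q - 1)/((q - 1)^2 - 4)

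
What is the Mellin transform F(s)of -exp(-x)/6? -gamma(s)/6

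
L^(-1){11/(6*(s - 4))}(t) 11*exp(4*t)/6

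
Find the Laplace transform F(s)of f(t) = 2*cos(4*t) 2*s/(s^2 + 16)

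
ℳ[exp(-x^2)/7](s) gamma(s/2)/14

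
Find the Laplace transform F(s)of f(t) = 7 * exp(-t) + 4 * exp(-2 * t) 7/(s + 1) + 4/(s + 2)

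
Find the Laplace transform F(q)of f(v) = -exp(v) -1/(q - 1)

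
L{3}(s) 3/s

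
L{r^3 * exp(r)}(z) 6/(z - 1)^4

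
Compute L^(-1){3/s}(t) 3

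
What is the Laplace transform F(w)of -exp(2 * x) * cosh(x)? (2 - w)/((w - 2)^2 - 1)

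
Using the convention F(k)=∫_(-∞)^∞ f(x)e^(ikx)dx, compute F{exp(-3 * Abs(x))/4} 3/(2 * (k^2 + 9))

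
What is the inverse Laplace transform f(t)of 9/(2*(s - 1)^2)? 9*t*exp(t)/2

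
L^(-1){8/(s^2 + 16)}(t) 2*sin(4*t)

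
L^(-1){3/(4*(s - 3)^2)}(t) 3*t*exp(3*t)/4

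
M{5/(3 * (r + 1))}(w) 5 * pi * csc(pi * w)/3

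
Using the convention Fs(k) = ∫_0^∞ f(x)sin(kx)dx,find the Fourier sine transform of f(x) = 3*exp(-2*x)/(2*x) 3*atan(k/2)/2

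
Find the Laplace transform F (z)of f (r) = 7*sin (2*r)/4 7/ (2*(z^2 + 4))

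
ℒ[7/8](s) 7/(8*s)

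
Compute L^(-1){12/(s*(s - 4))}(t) 6*exp(2*t)*sinh(2*t)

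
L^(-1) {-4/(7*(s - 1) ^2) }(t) -4*t*exp(t) /7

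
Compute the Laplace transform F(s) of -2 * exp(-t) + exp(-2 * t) 1/(s + 2) - 2/(s + 1) 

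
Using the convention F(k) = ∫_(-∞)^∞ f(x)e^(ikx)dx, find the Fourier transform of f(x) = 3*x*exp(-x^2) 3*I*sqrt(pi)*k*exp(-k^2/4)/2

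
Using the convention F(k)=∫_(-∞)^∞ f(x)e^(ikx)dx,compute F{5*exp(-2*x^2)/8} 5*sqrt(2)*sqrt(pi)*exp(-k^2/8)/16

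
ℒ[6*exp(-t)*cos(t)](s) 6*(s + 1)/((s + 1)^2 + 1)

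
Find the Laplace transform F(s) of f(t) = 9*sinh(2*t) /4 9/(2*(s^2 - 4) ) 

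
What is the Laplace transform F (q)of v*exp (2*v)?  (q - 2)^ (-2)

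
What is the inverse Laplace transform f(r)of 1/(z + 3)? exp(-3 * r)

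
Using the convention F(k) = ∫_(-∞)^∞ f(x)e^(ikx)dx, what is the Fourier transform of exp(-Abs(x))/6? 1/(3*(k^2+1))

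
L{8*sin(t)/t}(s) 8*atan(1/s)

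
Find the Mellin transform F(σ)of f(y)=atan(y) -pi*sec(pi*σ/2)/(2*σ)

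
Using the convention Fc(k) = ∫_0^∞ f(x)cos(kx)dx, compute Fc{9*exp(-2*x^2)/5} 9*sqrt(2)*sqrt(pi)*exp(-k^2/8)/20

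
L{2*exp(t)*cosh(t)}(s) 2*(s - 1)/(s*(s - 2))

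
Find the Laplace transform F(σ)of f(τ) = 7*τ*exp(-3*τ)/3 7/(3*(σ+3)^2)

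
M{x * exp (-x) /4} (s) gamma (s+1) /4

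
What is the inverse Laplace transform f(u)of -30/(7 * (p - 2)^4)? -5 * u^3 * exp(2 * u)/7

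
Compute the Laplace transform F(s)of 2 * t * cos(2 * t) 2 * (s^2 - 4)/(s^2 + 4)^2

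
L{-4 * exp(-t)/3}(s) -4/(3 * s + 3)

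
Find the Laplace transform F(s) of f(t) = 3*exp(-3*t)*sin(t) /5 3/(5*((s + 3) ^2 + 1) ) 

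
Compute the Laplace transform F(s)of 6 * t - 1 6/s^2 - 1/s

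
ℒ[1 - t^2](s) 1/s - 2/s^3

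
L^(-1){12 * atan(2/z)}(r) 12 * sin(2 * r)/r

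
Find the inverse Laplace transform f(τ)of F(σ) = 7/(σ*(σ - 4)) 7*exp(2*τ)*sinh(2*τ)/2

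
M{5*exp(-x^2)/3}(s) 5*gamma(s/2)/6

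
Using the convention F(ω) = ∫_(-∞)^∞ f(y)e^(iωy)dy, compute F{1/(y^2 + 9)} pi * exp(-3 * Abs(ω))/3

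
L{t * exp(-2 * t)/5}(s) 1/(5 * (s+2)^2)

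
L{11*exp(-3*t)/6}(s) 11/(6*(s+3))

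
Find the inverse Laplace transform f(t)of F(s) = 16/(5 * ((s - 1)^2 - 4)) 8 * exp(t) * sinh(2 * t)/5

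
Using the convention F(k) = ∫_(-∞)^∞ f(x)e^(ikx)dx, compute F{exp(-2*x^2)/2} sqrt(2)*sqrt(pi)*exp(-k^2/8)/4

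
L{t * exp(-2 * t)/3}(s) 1/(3 * (s + 2)^2)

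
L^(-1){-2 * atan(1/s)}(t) -2 * sin(t)/t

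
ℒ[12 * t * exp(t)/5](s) 12/(5 * (s - 1)^2)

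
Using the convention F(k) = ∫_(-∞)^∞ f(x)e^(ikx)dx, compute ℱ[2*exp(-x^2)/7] 2*sqrt(pi)*exp(-k^2/4)/7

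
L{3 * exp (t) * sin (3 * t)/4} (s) 9/ (4 * ( (s - 1)^2 + 9))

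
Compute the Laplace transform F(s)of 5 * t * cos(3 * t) 5 * (s^2-9)/(s^2 + 9)^2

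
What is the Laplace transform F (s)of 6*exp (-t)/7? 6/ (7*(s + 1))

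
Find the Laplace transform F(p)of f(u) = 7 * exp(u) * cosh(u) 7 * (p - 1)/(p * (p - 2))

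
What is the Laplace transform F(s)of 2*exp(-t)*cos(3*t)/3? 2*(s+1)/(3*((s+1)^2+9))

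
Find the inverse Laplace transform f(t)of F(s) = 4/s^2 4*t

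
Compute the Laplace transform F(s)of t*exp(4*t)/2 1/(2*(s - 4)^2)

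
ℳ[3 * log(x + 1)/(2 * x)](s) -3 * pi * csc(pi * s)/(2 * s - 2)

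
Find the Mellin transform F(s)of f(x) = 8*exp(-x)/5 8*gamma(s)/5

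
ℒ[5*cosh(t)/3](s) 5*s/(3*(s^2-1))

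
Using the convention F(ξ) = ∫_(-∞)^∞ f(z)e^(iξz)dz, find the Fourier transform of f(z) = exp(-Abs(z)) 2/(ξ^2+1)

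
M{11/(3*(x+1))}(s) 11*pi*csc(pi*s)/3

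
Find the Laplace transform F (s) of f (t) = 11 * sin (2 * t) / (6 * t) 11 * atan (2/s) /6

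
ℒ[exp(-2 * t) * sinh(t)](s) 1/((s + 2)^2 - 1)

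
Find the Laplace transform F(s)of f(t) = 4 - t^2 4/s - 2/s^3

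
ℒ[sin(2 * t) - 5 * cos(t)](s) 2/(s^2 + 4) - 5 * s/(s^2 + 1) 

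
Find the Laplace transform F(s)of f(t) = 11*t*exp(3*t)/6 11/(6*(s - 3)^2)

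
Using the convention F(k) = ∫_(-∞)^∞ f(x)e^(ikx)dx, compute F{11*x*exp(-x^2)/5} 11*I*sqrt(pi)*k*exp(-k^2/4)/10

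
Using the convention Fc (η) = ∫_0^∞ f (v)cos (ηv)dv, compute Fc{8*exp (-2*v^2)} 2*sqrt (2)*sqrt (pi)*exp (-η^2/8)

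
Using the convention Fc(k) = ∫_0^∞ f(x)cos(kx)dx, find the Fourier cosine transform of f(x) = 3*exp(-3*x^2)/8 sqrt(3)*sqrt(pi)*exp(-k^2/12)/16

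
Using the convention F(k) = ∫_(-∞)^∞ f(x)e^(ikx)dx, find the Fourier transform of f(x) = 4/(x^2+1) 4 * pi * exp(-Abs(k))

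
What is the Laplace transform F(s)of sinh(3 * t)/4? 3/(4 * (s^2 - 9))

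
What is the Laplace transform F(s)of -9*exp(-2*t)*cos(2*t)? 9*(-s - 2)/((s+2)^2+4)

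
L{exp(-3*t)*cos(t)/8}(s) (s + 3)/(8*((s + 3)^2 + 1))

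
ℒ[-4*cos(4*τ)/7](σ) -4*σ/(7*σ^2 + 112)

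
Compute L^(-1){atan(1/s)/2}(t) sin(t)/(2*t)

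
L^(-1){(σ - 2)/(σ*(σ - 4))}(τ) exp(2*τ)*cosh(2*τ)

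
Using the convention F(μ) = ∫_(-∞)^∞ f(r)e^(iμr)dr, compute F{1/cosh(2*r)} pi/(2*cosh(pi*μ/4))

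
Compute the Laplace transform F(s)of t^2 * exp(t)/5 2/(5 * (s - 1)^3)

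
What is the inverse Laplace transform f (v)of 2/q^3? v^2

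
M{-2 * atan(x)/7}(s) pi * sec(pi * s/2)/(7 * s)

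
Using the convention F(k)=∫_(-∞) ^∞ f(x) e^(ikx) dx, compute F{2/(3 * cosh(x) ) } 2 * pi/(3 * cosh(pi * k/2) ) 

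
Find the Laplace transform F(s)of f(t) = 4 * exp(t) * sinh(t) 4/(s * (s - 2))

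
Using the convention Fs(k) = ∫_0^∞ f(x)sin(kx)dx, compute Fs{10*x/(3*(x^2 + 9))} 5*pi*exp(-3*k)/3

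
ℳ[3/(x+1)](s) 3*pi*csc(pi*s)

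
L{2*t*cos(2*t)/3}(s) 2*(s^2-4)/(3*(s^2+4)^2)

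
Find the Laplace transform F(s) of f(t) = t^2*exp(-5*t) 2/(s + 5) ^3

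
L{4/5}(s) 4/(5*s)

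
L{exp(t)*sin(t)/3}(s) 1/(3*((s - 1)^2 + 1))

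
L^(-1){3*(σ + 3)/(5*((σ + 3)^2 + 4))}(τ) 3*exp(-3*τ)*cos(2*τ)/5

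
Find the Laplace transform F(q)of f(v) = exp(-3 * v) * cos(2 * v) (q + 3)/((q + 3)^2 + 4)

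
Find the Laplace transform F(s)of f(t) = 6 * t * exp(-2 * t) 6/(s + 2)^2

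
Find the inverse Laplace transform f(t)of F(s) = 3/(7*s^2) 3*t/7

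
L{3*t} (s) 3/s^2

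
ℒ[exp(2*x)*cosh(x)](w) (w - 2)/((w - 2)^2 - 1)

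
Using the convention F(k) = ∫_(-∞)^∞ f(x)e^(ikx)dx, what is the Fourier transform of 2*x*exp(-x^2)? I*sqrt(pi)*k*exp(-k^2/4)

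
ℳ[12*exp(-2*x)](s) 12*gamma(s)/2^s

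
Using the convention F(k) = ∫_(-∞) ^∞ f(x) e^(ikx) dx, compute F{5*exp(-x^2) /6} 5*sqrt(pi)*exp(-k^2/4) /6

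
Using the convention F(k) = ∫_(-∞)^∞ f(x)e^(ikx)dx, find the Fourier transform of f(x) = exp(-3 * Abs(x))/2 3/(k^2 + 9)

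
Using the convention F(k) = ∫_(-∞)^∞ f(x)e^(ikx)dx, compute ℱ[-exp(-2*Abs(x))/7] -4/(7*k^2 + 28)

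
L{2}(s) 2/s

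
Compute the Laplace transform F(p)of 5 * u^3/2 15/p^4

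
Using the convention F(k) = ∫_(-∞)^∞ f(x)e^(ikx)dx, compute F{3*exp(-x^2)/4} 3*sqrt(pi)*exp(-k^2/4)/4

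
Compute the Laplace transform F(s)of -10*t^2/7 -20/(7*s^3)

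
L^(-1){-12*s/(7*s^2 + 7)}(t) -12*cos(t)/7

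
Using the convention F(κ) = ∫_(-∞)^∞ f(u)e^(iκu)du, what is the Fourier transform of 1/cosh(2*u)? pi/(2*cosh(pi*κ/4))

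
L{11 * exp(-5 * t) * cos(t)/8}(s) 11 * (s + 5)/(8 * ((s + 5)^2 + 1))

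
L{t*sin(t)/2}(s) s/(s^2 + 1)^2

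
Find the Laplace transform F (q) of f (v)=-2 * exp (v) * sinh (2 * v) -4/ ( (q - 1) ^2 - 4) 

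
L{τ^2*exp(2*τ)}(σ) 2/(σ - 2)^3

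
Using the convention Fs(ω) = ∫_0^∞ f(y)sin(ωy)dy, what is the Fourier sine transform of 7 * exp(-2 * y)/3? 7 * ω/(3 * (ω^2 + 4))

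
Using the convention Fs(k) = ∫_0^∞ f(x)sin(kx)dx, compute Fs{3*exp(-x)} 3*k/(k^2+1)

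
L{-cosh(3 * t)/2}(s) -s/(2 * s^2 - 18)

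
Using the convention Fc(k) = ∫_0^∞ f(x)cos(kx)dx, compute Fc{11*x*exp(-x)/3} 11*(1 - k^2)/(3*(k^2 + 1)^2)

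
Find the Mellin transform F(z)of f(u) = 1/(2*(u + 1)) pi*csc(pi*z)/2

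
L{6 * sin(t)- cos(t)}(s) 6/(s^2 + 1)- s/(s^2 + 1)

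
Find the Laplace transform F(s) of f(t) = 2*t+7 7/s+2/s^2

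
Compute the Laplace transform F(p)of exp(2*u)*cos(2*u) (p - 2)/((p - 2)^2+4)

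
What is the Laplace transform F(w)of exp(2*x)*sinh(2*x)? 2/(w*(w - 4))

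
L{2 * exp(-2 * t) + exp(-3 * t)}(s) 2/(s + 2) + 1/(s + 3)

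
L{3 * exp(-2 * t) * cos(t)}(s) 3 * (s + 2)/((s + 2)^2 + 1)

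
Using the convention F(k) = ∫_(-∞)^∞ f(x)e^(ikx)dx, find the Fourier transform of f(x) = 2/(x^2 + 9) 2*pi*exp(-3*Abs(k))/3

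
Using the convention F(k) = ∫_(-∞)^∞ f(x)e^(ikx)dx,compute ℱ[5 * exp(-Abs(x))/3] 10/(3 * (k^2 + 1))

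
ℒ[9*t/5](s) 9/(5*s^2)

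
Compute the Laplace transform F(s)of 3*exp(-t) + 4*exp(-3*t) 4/(s + 3) + 3/(s + 1)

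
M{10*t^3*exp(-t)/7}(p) 10*gamma(p + 3)/7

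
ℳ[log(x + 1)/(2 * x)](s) -pi * csc(pi * s)/(2 * s - 2)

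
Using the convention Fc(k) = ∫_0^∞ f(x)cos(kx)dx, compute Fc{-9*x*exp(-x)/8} 9*(k^2 - 1)/(8*(k^2 + 1)^2)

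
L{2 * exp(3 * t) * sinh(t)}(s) 2/((s - 3)^2 - 1)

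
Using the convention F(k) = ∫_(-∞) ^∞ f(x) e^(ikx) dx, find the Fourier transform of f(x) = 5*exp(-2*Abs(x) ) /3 20/(3*(k^2+4) ) 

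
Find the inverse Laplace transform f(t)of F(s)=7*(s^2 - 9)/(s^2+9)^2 7*t*cos(3*t)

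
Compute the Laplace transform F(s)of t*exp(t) (s - 1)^(-2)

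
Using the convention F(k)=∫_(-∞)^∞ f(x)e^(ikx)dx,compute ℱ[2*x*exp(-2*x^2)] sqrt(2)*I*sqrt(pi)*k*exp(-k^2/8)/4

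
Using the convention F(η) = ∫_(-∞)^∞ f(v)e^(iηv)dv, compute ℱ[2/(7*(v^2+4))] pi*exp(-2*Abs(η))/7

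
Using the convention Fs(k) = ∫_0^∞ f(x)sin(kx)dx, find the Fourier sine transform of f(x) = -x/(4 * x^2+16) -pi * exp(-2 * k)/8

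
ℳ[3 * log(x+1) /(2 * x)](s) -3 * pi * csc(pi * s) /(2 * s - 2) 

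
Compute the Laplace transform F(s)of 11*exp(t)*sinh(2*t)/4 11/(2*((s - 1)^2-4))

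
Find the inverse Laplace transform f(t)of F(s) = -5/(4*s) -5/4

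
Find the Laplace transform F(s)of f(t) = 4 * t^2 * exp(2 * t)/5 8/(5 * (s - 2)^3)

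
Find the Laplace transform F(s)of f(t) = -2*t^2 -4/s^3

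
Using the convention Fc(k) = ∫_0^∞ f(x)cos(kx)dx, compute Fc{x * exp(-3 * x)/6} (9 - k^2)/(6 * (k^2 + 9)^2)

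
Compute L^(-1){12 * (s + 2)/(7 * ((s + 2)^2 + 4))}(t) 12 * exp(-2 * t) * cos(2 * t)/7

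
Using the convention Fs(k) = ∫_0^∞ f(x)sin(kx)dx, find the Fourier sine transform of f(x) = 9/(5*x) 9*pi/10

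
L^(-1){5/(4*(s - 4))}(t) 5*exp(4*t)/4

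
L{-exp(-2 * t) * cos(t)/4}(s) (-s - 2)/(4 * ((s + 2)^2 + 1))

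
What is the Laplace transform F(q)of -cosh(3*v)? -q/(q^2 - 9)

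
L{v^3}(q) 6/q^4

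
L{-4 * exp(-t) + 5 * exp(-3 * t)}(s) 5/(s + 3) - 4/(s + 1)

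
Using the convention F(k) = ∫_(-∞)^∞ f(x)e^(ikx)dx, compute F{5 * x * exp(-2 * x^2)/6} 5 * sqrt(2) * I * sqrt(pi) * k * exp(-k^2/8)/48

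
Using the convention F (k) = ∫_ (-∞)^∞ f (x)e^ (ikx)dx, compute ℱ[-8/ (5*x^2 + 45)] -8*pi*exp (-3*Abs (k))/15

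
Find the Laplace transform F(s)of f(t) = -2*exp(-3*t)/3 -2/(3*s + 9)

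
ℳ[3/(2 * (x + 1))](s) 3 * pi * csc(pi * s)/2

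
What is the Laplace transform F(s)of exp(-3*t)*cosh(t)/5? (s + 3)/(5*((s + 3)^2 - 1))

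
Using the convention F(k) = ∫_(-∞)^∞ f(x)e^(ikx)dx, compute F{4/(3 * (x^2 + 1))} 4 * pi * exp(-Abs(k))/3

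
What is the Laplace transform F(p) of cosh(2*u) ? p/(p^2 - 4) 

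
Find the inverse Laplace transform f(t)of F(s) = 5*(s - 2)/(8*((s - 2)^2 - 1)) 5*exp(2*t)*cosh(t)/8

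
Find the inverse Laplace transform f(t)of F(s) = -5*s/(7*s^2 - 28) -5*cosh(2*t)/7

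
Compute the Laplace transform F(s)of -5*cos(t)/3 -5*s/(3*s^2 + 3)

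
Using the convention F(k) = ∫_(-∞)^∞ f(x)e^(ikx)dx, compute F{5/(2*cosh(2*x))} 5*pi/(4*cosh(pi*k/4))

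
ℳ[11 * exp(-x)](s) 11 * gamma(s)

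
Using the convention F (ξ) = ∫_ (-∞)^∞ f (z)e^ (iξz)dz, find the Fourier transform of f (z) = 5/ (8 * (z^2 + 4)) 5 * pi * exp (-2 * Abs (ξ))/16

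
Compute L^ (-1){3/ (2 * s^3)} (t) 3 * t^2/4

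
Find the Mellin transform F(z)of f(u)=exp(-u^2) gamma(z/2)/2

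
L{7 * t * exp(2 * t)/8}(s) 7/(8 * (s - 2)^2)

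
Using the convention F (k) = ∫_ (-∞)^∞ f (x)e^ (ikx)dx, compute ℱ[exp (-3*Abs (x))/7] 6/ (7*(k^2 + 9))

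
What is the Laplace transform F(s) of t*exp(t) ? (s - 1) ^(-2) 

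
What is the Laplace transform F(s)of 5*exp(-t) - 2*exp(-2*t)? 5/(s+1) - 2/(s+2)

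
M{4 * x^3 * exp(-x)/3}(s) 4 * gamma(s + 3)/3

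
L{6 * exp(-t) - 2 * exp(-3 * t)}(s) 6/(s + 1) - 2/(s + 3)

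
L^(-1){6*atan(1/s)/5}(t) 6*sin(t)/(5*t)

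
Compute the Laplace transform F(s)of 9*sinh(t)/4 9/(4*(s^2 - 1))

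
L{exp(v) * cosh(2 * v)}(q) (q - 1)/((q - 1)^2 - 4)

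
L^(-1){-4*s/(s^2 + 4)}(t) -4*cos(2*t)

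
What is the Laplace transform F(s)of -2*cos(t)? -2*s/(s^2 + 1)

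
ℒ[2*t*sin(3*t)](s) 12*s/(s^2 + 9)^2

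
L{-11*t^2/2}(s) -11/s^3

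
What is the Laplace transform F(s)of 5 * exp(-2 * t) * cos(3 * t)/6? 5 * (s + 2)/(6 * ((s + 2)^2 + 9))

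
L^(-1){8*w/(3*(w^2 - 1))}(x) 8*cosh(x)/3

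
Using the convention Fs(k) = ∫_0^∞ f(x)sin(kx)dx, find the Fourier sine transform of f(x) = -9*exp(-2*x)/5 -9*k/(5*k^2 + 20)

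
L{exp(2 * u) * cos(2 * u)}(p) (p - 2)/((p - 2)^2 + 4)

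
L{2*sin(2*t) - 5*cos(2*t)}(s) 4/(s^2 + 4) - 5*s/(s^2 + 4)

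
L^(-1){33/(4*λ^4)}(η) 11*η^3/8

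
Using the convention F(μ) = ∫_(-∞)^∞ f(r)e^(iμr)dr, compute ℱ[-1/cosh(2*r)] -pi/(2*cosh(pi*μ/4))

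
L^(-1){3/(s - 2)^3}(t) 3*t^2*exp(2*t)/2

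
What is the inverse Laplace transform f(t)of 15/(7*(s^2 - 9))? 5*sinh(3*t)/7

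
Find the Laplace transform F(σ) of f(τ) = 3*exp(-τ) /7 3/(7*(σ + 1) ) 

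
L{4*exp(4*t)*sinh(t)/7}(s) 4/(7*((s - 4)^2 - 1))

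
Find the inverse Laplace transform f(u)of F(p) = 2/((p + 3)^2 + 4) exp(-3 * u) * sin(2 * u)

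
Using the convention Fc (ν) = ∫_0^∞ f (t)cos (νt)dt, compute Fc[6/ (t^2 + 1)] 3 * pi * exp (-ν)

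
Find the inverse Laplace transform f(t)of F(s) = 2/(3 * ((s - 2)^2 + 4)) exp(2 * t) * sin(2 * t)/3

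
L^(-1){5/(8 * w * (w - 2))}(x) 5 * exp(x) * sinh(x)/8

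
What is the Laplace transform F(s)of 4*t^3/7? 24/(7*s^4)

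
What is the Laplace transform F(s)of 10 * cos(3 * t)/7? 10 * s/(7 * (s^2 + 9))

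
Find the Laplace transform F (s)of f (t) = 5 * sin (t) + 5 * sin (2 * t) 5/ (s^2 + 1) + 10/ (s^2 + 4)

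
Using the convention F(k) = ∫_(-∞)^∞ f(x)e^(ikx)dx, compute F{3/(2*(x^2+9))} pi*exp(-3*Abs(k))/2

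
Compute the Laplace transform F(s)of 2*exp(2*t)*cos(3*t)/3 2*(s - 2)/(3*((s - 2)^2 + 9))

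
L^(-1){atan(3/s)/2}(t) sin(3*t)/(2*t)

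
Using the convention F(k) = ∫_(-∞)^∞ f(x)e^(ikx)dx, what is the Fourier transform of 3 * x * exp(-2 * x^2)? 3 * sqrt(2) * I * sqrt(pi) * k * exp(-k^2/8)/8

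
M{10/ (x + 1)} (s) 10 * pi * csc (pi * s)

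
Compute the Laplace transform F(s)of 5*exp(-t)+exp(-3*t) 5/(s+1)+1/(s+3)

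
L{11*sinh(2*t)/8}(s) 11/(4*(s^2-4))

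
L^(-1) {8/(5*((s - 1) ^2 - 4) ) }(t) 4*exp(t)*sinh(2*t) /5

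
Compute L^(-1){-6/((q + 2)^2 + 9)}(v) -2 * exp(-2 * v) * sin(3 * v)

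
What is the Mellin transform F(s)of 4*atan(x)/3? -2*pi*sec(pi*s/2)/(3*s)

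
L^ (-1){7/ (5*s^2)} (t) 7*t/5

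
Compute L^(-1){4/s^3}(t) 2 * t^2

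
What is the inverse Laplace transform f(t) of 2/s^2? 2*t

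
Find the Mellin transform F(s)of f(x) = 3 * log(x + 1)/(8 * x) -3 * pi * csc(pi * s)/(8 * s - 8)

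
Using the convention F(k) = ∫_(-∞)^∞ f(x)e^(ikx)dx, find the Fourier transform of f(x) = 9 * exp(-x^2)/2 9 * sqrt(pi) * exp(-k^2/4)/2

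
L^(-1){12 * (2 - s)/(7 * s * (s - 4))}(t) -12 * exp(2 * t) * cosh(2 * t)/7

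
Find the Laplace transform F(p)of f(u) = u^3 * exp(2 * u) 6/(p - 2)^4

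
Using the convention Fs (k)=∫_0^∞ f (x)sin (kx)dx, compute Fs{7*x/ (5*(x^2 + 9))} 7*pi*exp (-3*k)/10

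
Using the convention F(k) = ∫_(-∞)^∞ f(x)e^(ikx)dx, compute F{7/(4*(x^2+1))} 7*pi*exp(-Abs(k))/4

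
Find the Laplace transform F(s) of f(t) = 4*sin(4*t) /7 16/(7*(s^2 + 16) ) 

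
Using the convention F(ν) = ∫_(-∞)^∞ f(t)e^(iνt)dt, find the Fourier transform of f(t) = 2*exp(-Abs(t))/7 4/(7*(ν^2 + 1))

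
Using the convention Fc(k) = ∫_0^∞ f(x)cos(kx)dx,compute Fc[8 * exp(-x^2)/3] 4 * sqrt(pi) * exp(-k^2/4)/3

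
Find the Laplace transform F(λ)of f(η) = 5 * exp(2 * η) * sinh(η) 5/((λ - 2)^2 - 1)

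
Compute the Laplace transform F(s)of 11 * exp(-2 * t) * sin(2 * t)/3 22/(3 * ((s + 2)^2 + 4))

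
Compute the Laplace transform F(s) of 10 10/s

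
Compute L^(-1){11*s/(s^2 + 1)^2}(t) 11*t*sin(t)/2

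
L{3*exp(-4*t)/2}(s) 3/(2*(s + 4))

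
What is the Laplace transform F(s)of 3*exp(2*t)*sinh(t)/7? 3/(7*((s - 2)^2 - 1))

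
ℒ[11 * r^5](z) 1320/z^6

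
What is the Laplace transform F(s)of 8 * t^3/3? 16/s^4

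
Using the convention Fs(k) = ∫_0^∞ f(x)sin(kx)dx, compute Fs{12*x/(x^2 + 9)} 6*pi*exp(-3*k)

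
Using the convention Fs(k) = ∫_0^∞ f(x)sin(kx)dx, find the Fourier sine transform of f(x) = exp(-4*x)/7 k/(7*(k^2 + 16))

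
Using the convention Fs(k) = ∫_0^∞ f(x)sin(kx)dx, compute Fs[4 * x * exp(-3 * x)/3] 8 * k/(k^2 + 9)^2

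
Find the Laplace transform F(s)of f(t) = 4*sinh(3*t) 12/(s^2 - 9)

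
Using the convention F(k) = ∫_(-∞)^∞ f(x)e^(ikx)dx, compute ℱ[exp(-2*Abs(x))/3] 4/(3*(k^2 + 4))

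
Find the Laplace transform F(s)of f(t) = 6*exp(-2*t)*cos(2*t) 6*(s + 2)/((s + 2)^2 + 4)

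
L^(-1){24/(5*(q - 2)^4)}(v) 4*v^3*exp(2*v)/5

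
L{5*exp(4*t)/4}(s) 5/(4*(s - 4))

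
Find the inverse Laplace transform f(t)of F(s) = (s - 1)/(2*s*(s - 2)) exp(t)*cosh(t)/2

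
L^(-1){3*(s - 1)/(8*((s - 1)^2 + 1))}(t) 3*exp(t)*cos(t)/8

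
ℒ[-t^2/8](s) -1/ (4 * s^3)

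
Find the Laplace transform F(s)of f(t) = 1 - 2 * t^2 1/s - 4/s^3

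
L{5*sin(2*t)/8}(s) 5/(4*(s^2 + 4))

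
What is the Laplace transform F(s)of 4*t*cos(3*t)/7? 4*(s^2 - 9)/(7*(s^2 + 9)^2)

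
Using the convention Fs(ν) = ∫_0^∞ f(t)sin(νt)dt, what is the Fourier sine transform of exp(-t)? ν/(ν^2 + 1)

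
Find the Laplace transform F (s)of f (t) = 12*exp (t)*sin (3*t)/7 36/ (7*( (s - 1)^2+9))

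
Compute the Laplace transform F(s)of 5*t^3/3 10/s^4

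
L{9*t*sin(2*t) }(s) 36*s/(s^2 + 4) ^2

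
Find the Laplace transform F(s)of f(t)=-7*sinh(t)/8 -7/(8*s^2-8)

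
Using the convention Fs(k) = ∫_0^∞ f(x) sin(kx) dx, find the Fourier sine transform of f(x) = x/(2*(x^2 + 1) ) pi*exp(-k) /4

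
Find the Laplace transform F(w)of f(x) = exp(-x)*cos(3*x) (w + 1)/((w + 1)^2 + 9)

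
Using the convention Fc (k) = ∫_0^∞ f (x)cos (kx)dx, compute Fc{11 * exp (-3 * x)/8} 33/ (8 * (k^2 + 9))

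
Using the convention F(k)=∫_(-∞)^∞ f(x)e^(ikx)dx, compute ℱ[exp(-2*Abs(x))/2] 2/(k^2 + 4)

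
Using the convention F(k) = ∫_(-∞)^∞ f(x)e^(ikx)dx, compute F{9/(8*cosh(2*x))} 9*pi/(16*cosh(pi*k/4))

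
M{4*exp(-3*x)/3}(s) 4*gamma(s)/(3*3^s)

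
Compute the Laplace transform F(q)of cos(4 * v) q/(q^2 + 16)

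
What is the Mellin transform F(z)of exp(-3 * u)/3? gamma(z)/(3 * 3^z)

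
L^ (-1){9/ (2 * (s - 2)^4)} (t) 3 * t^3 * exp (2 * t)/4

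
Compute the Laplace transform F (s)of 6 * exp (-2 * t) 6/ (s + 2)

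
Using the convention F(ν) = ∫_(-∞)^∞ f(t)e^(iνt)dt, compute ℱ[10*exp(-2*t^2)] 5*sqrt(2)*sqrt(pi)*exp(-ν^2/8)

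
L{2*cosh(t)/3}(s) 2*s/(3*(s^2 - 1))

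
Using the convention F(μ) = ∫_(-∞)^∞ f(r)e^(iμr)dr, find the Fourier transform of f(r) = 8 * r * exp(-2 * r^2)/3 sqrt(2) * I * sqrt(pi) * μ * exp(-μ^2/8)/3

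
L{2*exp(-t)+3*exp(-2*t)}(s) 2/(s+1)+3/(s+2)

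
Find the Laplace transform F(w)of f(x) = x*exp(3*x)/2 1/(2*(w - 3)^2)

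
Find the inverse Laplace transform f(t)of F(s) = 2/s 2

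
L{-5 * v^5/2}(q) -300/q^6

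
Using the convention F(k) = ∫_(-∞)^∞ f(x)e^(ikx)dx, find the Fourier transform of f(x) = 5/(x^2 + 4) 5 * pi * exp(-2 * Abs(k))/2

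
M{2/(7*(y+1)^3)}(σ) pi*(σ - 2)*(σ - 1)/(7*sin(pi*σ))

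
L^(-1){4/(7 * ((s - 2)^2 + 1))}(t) 4 * exp(2 * t) * sin(t)/7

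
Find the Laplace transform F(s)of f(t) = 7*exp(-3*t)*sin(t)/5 7/(5*((s + 3)^2 + 1))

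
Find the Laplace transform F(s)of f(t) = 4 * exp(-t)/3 4/(3 * (s+1))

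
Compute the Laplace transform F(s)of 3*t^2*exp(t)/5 6/(5*(s - 1)^3)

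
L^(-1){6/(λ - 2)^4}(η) η^3*exp(2*η)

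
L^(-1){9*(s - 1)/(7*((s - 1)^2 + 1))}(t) 9*exp(t)*cos(t)/7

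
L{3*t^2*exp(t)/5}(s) 6/(5*(s - 1)^3)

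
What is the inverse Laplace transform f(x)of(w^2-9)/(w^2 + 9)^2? x*cos(3*x)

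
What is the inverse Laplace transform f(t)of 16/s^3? 8*t^2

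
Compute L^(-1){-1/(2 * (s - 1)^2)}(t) -t * exp(t)/2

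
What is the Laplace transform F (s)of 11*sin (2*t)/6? 11/ (3*(s^2+4))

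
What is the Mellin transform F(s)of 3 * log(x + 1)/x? -3 * pi * csc(pi * s)/(s - 1)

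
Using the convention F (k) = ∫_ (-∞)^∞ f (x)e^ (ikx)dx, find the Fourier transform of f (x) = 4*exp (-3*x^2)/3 4*sqrt (3)*sqrt (pi)*exp (-k^2/12)/9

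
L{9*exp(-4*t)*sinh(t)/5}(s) 9/(5*((s + 4)^2 - 1))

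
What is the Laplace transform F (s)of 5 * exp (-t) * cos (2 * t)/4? 5 * (s+1)/ (4 * ( (s+1)^2+4))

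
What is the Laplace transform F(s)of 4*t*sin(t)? 8*s/(s^2+1)^2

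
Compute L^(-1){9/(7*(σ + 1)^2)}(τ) 9*τ*exp(-τ)/7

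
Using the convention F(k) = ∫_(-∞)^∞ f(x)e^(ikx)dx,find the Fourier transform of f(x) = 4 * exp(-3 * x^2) 4 * sqrt(3) * sqrt(pi) * exp(-k^2/12)/3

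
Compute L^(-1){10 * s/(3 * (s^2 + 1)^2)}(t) 5 * t * sin(t)/3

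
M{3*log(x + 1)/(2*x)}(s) -3*pi*csc(pi*s)/(2*s - 2)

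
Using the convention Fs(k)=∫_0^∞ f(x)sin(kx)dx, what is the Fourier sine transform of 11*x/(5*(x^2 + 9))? 11*pi*exp(-3*k)/10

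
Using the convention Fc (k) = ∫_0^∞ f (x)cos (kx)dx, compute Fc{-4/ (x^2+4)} -pi*exp (-2*k)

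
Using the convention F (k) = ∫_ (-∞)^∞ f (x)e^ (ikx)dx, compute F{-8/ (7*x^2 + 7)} -8*pi*exp (-Abs (k))/7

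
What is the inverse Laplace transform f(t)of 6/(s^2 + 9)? 2*sin(3*t)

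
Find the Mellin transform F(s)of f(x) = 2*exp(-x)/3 2*gamma(s)/3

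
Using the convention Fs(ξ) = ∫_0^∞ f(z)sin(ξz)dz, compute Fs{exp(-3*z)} ξ/(ξ^2 + 9)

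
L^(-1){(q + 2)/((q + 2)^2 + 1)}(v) exp(-2*v)*cos(v)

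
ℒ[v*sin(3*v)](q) 6*q/(q^2 + 9)^2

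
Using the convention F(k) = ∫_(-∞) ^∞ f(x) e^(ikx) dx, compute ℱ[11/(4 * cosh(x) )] 11 * pi/(4 * cosh(pi * k/2) ) 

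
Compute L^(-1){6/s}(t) 6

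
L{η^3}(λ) 6/λ^4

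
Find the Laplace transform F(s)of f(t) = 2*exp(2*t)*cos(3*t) 2*(s - 2)/((s - 2)^2 + 9)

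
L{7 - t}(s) 7/s - 1/s^2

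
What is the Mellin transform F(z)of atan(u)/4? -pi*sec(pi*z/2)/(8*z)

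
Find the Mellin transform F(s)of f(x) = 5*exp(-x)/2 5*gamma(s)/2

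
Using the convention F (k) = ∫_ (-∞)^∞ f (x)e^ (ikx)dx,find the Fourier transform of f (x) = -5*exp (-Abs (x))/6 -5/ (3*k^2 + 3)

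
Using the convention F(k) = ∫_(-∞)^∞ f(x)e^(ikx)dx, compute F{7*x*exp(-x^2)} 7*I*sqrt(pi)*k*exp(-k^2/4)/2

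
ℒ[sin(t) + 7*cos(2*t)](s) 7*s/(s^2 + 4) + 1/(s^2 + 1)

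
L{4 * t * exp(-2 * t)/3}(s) 4/(3 * (s + 2)^2)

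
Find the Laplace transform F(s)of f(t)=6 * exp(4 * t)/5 6/(5 * (s - 4))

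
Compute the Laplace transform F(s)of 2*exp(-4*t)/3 2/(3*(s + 4))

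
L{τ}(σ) σ^(-2)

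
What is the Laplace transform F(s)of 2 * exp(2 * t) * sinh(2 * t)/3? 4/(3 * s * (s - 4))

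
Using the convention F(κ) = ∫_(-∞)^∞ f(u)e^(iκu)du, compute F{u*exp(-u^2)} I*sqrt(pi)*κ*exp(-κ^2/4)/2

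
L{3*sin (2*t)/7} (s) 6/ (7*(s^2 + 4))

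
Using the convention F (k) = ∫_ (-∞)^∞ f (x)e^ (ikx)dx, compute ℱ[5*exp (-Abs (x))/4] 5/ (2*(k^2+1))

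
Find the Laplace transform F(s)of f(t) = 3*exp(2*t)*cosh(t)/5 3*(s - 2)/(5*((s - 2)^2 - 1))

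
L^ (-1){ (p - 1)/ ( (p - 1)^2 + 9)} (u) exp (u) * cos (3 * u)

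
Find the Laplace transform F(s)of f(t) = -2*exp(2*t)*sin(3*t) -6/((s - 2)^2 + 9)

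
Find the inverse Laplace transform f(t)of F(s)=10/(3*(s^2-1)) 10*sinh(t)/3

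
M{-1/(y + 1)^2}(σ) pi*(σ - 1)/sin(pi*σ)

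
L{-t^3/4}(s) -3/(2*s^4)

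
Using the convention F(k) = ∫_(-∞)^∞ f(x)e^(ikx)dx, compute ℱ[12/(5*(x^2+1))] 12*pi*exp(-Abs(k))/5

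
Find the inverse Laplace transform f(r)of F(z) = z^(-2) r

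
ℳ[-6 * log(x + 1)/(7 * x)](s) 6 * pi * csc(pi * s)/(7 * (s - 1))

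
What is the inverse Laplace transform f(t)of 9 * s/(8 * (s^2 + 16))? 9 * cos(4 * t)/8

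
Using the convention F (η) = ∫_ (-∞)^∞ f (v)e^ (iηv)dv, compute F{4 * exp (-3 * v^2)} 4 * sqrt (3) * sqrt (pi) * exp (-η^2/12)/3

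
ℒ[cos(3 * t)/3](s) s/(3 * (s^2+9))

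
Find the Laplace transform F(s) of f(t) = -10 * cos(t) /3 -10 * s/(3 * s^2 + 3) 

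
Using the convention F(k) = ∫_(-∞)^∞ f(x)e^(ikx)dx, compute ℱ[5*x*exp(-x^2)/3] 5*I*sqrt(pi)*k*exp(-k^2/4)/6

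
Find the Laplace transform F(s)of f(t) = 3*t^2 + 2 2/s + 6/s^3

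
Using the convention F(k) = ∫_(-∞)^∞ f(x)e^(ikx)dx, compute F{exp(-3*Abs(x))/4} 3/(2*(k^2 + 9))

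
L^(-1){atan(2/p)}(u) sin(2*u)/u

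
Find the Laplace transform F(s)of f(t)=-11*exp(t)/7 -11/(7*s - 7)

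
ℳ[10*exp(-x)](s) 10*gamma(s)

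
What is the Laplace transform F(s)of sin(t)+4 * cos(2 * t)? 1/(s^2+1)+4 * s/(s^2+4)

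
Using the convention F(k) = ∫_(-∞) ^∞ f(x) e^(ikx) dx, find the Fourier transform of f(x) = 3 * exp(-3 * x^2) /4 sqrt(3) * sqrt(pi) * exp(-k^2/12) /4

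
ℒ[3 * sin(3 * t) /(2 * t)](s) 3 * atan(3/s) /2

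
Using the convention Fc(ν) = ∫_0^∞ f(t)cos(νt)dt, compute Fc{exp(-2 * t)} 2/(ν^2 + 4)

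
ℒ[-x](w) -1/w^2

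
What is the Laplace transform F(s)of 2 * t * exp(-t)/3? 2/(3 * (s + 1)^2)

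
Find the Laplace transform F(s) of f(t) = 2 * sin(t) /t 2 * atan(1/s) 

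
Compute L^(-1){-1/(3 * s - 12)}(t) -exp(4 * t)/3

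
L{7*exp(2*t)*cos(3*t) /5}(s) 7*(s - 2) /(5*((s - 2) ^2 + 9) ) 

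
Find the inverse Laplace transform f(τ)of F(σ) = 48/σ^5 2*τ^4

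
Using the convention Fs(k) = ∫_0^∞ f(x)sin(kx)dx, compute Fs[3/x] 3 * pi/2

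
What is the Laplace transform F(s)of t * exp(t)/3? 1/(3 * (s - 1)^2)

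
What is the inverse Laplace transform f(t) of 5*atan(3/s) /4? 5*sin(3*t) /(4*t) 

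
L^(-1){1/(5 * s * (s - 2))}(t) exp(t) * sinh(t)/5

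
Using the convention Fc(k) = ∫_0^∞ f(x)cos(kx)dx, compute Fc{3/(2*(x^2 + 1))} 3*pi*exp(-k)/4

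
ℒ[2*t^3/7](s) 12/(7*s^4)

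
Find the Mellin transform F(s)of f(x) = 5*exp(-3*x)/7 5*gamma(s)/(7*3^s)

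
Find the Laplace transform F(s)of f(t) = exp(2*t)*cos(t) (s - 2)/((s - 2)^2 + 1)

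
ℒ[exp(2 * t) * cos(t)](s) (s - 2)/((s - 2)^2+1)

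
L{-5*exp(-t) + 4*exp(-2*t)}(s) 4/(s + 2) - 5/(s + 1)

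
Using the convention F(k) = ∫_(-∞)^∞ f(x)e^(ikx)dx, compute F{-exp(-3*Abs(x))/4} -3/(2*k^2 + 18)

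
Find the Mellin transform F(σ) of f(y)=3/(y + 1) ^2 -3*pi*(σ - 1) /sin(pi*σ) 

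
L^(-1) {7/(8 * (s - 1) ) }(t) 7 * exp(t) /8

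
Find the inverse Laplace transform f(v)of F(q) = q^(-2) v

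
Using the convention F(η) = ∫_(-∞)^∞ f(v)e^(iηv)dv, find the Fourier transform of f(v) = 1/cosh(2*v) pi/(2*cosh(pi*η/4))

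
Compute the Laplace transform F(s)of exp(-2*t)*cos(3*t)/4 (s + 2)/(4*((s + 2)^2 + 9))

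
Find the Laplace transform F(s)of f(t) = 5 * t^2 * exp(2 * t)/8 5/(4 * (s - 2)^3)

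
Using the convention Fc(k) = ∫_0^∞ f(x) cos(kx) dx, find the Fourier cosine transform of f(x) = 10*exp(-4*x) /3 40/(3*(k^2 + 16) ) 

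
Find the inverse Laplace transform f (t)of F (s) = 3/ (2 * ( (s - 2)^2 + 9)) exp (2 * t) * sin (3 * t)/2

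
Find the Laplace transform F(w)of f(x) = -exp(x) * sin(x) -1/((w - 1)^2 + 1)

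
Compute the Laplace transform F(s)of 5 5/s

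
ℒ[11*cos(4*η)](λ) 11*λ/(λ^2 + 16)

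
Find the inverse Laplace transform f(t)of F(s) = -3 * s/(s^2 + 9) -3 * cos(3 * t)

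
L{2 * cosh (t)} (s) 2 * s/ (s^2 - 1)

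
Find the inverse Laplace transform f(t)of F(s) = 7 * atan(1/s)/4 7 * sin(t)/(4 * t)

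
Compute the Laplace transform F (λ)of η λ^ (-2)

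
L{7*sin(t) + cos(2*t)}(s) 7/(s^2 + 1) + s/(s^2 + 4)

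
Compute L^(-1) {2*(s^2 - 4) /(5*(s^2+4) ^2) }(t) 2*t*cos(2*t) /5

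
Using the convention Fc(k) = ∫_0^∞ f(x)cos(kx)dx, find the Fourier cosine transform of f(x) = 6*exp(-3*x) 18/(k^2 + 9)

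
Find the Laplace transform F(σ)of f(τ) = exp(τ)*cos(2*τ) (σ - 1)/((σ - 1)^2 + 4)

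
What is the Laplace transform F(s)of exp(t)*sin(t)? 1/((s - 1)^2 + 1)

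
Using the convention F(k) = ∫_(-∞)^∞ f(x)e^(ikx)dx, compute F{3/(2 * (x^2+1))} 3 * pi * exp(-Abs(k))/2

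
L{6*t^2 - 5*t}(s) 12/s^3 - 5/s^2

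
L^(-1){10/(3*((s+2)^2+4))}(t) 5*exp(-2*t)*sin(2*t)/3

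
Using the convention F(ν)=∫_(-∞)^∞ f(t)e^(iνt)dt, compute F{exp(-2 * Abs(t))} 4/(ν^2 + 4)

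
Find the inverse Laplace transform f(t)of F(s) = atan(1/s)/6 sin(t)/(6*t)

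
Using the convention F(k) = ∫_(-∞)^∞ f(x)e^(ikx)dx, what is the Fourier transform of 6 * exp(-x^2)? 6 * sqrt(pi) * exp(-k^2/4)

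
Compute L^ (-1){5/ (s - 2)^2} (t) 5 * t * exp (2 * t)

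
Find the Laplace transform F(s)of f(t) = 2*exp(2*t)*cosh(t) 2*(s - 2)/((s - 2)^2 - 1)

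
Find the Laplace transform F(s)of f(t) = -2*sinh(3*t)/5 -6/(5*s^2 - 45)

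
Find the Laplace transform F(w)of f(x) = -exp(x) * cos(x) (1 - w)/((w - 1)^2 + 1)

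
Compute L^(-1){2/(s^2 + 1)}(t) 2*sin(t)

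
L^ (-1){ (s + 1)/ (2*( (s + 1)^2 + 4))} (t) exp (-t)*cos (2*t)/2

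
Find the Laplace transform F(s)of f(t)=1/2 1/(2*s)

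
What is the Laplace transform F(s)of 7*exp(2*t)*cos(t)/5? 7*(s - 2)/(5*((s - 2)^2 + 1))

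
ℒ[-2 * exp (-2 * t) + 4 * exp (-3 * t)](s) 4/ (s + 3) - 2/ (s + 2)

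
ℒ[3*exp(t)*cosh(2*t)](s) 3*(s - 1)/((s - 1)^2-4)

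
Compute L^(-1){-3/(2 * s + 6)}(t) -3 * exp(-3 * t)/2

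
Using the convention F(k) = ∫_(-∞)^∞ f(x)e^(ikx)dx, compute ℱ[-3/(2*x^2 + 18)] -pi*exp(-3*Abs(k))/2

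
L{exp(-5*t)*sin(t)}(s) 1/((s + 5)^2 + 1)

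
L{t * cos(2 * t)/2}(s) (s^2 - 4)/(2 * (s^2+4)^2)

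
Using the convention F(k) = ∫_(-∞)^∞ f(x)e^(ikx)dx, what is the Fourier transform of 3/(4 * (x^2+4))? 3 * pi * exp(-2 * Abs(k))/8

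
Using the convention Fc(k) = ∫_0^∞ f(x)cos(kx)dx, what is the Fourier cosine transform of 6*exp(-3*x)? 18/(k^2 + 9)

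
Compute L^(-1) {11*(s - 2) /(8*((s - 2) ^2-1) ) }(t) 11*exp(2*t)*cosh(t) /8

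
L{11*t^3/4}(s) 33/(2*s^4)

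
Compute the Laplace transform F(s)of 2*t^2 4/s^3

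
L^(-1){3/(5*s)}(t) 3/5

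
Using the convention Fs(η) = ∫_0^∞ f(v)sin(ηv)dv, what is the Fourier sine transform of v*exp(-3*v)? 6*η/(η^2 + 9)^2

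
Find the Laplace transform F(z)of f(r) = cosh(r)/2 z/(2 * (z^2-1))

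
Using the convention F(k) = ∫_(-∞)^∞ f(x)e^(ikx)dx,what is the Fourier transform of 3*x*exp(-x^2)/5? 3*I*sqrt(pi)*k*exp(-k^2/4)/10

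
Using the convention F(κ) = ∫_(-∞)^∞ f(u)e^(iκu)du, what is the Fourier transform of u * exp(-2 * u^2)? sqrt(2) * I * sqrt(pi) * κ * exp(-κ^2/8)/8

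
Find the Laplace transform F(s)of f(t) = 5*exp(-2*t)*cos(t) 5*(s + 2)/((s + 2)^2 + 1)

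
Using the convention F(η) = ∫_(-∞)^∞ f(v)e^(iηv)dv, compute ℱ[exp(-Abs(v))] 2/(η^2 + 1)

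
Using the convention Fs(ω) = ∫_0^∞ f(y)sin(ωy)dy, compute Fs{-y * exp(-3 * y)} -6 * ω/(ω^2 + 9)^2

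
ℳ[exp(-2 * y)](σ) gamma(σ)/2^σ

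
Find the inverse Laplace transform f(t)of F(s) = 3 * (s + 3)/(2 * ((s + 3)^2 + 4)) 3 * exp(-3 * t) * cos(2 * t)/2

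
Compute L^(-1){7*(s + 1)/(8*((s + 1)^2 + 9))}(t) 7*exp(-t)*cos(3*t)/8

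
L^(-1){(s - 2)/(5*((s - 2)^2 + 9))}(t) exp(2*t)*cos(3*t)/5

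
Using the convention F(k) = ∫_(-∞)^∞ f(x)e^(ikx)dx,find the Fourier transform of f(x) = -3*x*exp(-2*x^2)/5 -3*sqrt(2)*I*sqrt(pi)*k*exp(-k^2/8)/40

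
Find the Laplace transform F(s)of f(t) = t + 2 s^(-2) + 2/s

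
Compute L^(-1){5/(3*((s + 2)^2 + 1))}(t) 5*exp(-2*t)*sin(t)/3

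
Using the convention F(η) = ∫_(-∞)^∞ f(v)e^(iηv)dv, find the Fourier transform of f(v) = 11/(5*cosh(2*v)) 11*pi/(10*cosh(pi*η/4))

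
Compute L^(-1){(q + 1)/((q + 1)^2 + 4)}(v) exp(-v)*cos(2*v)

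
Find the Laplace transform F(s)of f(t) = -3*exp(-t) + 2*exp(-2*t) 2/(s + 2)-3/(s + 1)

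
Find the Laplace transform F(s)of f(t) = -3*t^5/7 -360/(7*s^6)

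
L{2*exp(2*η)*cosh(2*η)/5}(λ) 2*(λ - 2)/(5*λ*(λ - 4))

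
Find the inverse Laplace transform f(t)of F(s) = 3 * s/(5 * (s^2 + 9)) 3 * cos(3 * t)/5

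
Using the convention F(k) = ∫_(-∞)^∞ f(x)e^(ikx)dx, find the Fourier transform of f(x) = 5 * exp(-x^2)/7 5 * sqrt(pi) * exp(-k^2/4)/7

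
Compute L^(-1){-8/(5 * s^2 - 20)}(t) -4 * sinh(2 * t)/5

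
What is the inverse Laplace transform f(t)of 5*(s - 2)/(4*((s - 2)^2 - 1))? 5*exp(2*t)*cosh(t)/4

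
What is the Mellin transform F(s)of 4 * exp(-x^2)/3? 2 * gamma(s/2)/3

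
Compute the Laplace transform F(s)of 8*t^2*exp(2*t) 16/(s - 2)^3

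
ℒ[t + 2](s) 2/s + s^(-2) 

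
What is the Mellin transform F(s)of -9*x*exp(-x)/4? -9*gamma(s+1)/4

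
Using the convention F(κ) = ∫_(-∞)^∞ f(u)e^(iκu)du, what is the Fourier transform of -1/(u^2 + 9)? -pi*exp(-3*Abs(κ))/3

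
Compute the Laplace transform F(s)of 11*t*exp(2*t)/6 11/(6*(s - 2)^2)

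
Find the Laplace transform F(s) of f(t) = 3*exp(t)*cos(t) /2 3*(s - 1) /(2*((s - 1) ^2+1) ) 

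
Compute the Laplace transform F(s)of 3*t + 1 3/s^2 + 1/s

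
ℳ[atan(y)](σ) -pi*sec(pi*σ/2)/(2*σ)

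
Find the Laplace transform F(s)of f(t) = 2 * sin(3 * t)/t 2 * atan(3/s)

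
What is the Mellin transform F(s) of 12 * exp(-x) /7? 12 * gamma(s) /7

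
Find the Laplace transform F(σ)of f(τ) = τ σ^(-2)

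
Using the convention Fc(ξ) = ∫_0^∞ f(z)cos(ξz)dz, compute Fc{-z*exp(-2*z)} (ξ^2 - 4)/(ξ^2 + 4)^2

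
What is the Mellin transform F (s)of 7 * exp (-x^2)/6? 7 * gamma (s/2)/12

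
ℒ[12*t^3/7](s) 72/(7*s^4)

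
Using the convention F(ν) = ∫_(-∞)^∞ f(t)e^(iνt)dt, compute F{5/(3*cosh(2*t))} 5*pi/(6*cosh(pi*ν/4))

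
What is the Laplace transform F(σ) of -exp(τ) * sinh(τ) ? -1/(σ * (σ - 2) ) 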